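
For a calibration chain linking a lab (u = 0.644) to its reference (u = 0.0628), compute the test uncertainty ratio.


TUR = u_lab / u_ref
= 0.644 / 0.0628
= 10.2548

10.2548


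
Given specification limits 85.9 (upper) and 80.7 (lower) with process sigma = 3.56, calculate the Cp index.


Cp = (USL - LSL) / (6 * sigma)
= (85.9 - 80.7) / (6 * 3.56)
= 5.2000 / 21.3600
= 0.2434

0.2434


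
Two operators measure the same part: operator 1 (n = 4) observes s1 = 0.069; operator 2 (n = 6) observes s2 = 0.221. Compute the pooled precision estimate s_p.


s_p = sqrt(((n1-1)*s1^2 + (n2-1)*s2^2) / (n1+n2-2))
numerator = (4-1)*0.069^2 + (6-1)*0.221^2 = 0.014283 + 0.244205 = 0.258488
denominator = 4 + 6 - 2 = 8
s_p^2 = 0.258488 / 8 = 0.032311
s_p = sqrt(0.032311) = 0.1798

0.1798


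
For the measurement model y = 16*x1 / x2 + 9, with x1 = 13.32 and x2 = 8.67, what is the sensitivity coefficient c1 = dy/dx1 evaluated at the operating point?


y = 16*x1 / x2 + 9
dy/dx1 = 16/x2
Evaluate at x2 = 8.67: c1 = 16 / 8.67
c1 = 1.8454

1.8454


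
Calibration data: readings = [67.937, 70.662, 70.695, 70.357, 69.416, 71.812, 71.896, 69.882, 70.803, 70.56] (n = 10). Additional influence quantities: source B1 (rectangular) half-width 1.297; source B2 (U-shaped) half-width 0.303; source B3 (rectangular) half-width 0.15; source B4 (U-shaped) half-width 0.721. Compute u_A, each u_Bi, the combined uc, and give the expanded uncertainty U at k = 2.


mean = (67.937 + 70.662 + 70.695 + 70.357 + 69.416 + 71.812 + 71.896 + 69.882 + 70.803 + 70.56) / 10 = 70.402
s = sqrt(sum((x - mean)^2)/(n-1)) = 1.148922
u_A = s / sqrt(n) = 1.148922 / sqrt(10) = 0.36332104
u_B1 = 1.297 / sqrt(3) = 0.7488233
u_B2 = 0.303 / sqrt(2) = 0.21425335
u_B3 = 0.15 / sqrt(3) = 0.08660254
u_B4 = 0.721 / sqrt(2) = 0.50982399
uc = sqrt(0.36332104^2 + 0.7488233^2 + 0.21425335^2 + 0.08660254^2 + 0.50982399^2) = 1.0030272
U = k * uc = 2 * 1.0030272
U = 2.0061

2.0061


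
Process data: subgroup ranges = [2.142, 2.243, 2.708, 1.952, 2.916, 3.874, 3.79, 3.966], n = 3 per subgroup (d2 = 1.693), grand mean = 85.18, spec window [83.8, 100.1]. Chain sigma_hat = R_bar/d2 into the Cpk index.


R_bar = (2.142 + 2.243 + 2.708 + 1.952 + 2.916 + 3.874 + 3.79 + 3.966) / 8 = 2.948875
sigma = R_bar / d2 = 2.948875 / 1.693 = 1.7418045
Cp = (USL - LSL)/(6*sigma) = (100.1 - 83.8)/(6*1.7418045) = 1.5597
Cpu = (100.1 - 85.18)/(3*1.7418045) = 2.8553
Cpl = (85.18 - 83.8)/(3*1.7418045) = 0.2641
Cpk = min(Cpu, Cpl) = 0.2641

0.2641


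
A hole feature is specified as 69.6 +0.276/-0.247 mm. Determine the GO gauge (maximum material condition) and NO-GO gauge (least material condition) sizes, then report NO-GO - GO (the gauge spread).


GO = nominal - lower_tol (smallest hole = maximum material condition)
GO = 69.6 - 0.247 = 69.353
NO-GO = nominal + upper_tol (largest hole = least material condition)
NO-GO = 69.6 + 0.276 = 69.876
spread = NO-GO - GO = 69.876 - 69.353 = 0.5230

0.5230


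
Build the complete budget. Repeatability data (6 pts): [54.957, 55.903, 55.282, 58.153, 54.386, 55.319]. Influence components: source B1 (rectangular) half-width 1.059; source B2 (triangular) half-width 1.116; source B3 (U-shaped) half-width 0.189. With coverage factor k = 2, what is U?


mean = (54.957 + 55.903 + 55.282 + 58.153 + 54.386 + 55.319) / 6 = 55.66666667
s = sqrt(sum((x - mean)^2)/(n-1)) = 1.315316
u_A = s / sqrt(n) = 1.315316 / sqrt(6) = 0.53697551
u_B1 = 1.059 / sqrt(3) = 0.61141394
u_B2 = 1.116 / sqrt(6) = 0.45560509
u_B3 = 0.189 / sqrt(2) = 0.13364318
uc = sqrt(0.53697551^2 + 0.61141394^2 + 0.45560509^2 + 0.13364318^2) = 0.94212855
U = k * uc = 2 * 0.94212855
U = 1.8843

1.8843


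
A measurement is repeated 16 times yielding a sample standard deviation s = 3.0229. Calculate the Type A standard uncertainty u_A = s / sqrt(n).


u_A = s / sqrt(n)
u_A = 3.0229 / sqrt(16)
u_A = 3.0229 / 4
u_A = 0.7557

0.7557


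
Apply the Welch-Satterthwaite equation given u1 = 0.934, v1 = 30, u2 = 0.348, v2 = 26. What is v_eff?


uc = sqrt(u1^2 + u2^2) = sqrt(0.934^2 + 0.348^2) = 0.99672464
v_eff = uc^4 / (u1^4/v1 + u2^4/v2)
= 0.99672464^4 / (0.934^4/30 + 0.348^4/26)
= 0.98696279 / 0.025930917
v_eff = 38.0612

38.0612


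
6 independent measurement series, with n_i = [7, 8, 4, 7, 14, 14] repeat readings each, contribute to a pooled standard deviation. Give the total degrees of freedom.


nu = sum_i (n_i - 1)
nu = ((7 - 1) + (8 - 1) + (4 - 1) + (7 - 1) + (14 - 1) + (14 - 1))
nu = 6 + 7 + 3 + 6 + 13 + 13
nu = 48

48


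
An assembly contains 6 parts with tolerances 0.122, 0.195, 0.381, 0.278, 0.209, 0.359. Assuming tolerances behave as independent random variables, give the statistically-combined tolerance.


RSS = sqrt(0.122^2 + 0.195^2 + 0.381^2 + 0.278^2 + 0.209^2 + 0.359^2)
= sqrt(0.447916)
= 0.6693

0.6693


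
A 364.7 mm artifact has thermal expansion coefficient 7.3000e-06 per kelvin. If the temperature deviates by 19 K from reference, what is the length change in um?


dL = L * alpha * dT
= 364.7 * 7.3000e-06 * 19
= 0.0505839 mm
dL_um = 0.0505839 * 1000 = 50.5839 um

50.5839


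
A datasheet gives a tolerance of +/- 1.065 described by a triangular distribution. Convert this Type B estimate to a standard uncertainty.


u_B = half_width / sqrt(6)
u_B = 1.065 / 2.4494897
u_B = 0.4348

0.4348


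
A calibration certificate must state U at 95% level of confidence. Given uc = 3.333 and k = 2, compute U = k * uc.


U = k * uc
U = 2 * 3.333
U = 6.6660

6.6660


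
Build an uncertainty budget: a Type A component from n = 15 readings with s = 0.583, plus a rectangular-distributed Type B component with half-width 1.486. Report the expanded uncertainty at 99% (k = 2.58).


u_A = s / sqrt(n) = 0.583 / sqrt(15) = 0.15052995
u_B = half_width / sqrt(3) = 1.486 / sqrt(3) = 0.8579425
uc = sqrt(u_A^2 + u_B^2) = sqrt(0.15052995^2 + 0.8579425^2) = 0.87104799
U = k * uc = 2.58 * 0.87104799
U = 2.2473

2.2473


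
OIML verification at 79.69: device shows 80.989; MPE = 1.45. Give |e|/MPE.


e = indication - reference = 80.989 - 79.69 = 1.2990
|e| = 1.2990
ratio = |e| / MPE = 1.2990 / 1.45
ratio = 0.8959

0.8959


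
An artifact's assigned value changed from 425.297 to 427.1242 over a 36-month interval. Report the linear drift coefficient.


rate = (v2 - v1) / months
= (427.1242 - 425.297) / 36
= 1.8272 / 36
= 0.0508

0.0508


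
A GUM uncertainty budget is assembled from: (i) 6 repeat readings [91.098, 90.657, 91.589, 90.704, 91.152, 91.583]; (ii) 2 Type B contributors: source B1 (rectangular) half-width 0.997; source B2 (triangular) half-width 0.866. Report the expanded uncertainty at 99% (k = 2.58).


mean = (91.098 + 90.657 + 91.589 + 90.704 + 91.152 + 91.583) / 6 = 91.1305
s = sqrt(sum((x - mean)^2)/(n-1)) = 0.40561102
u_A = s / sqrt(n) = 0.40561102 / sqrt(6) = 0.16559001
u_B1 = 0.997 / sqrt(3) = 0.57561822
u_B2 = 0.866 / sqrt(6) = 0.35354302
uc = sqrt(0.16559001^2 + 0.57561822^2 + 0.35354302^2) = 0.69552071
U = k * uc = 2.58 * 0.69552071
U = 1.7944

1.7944


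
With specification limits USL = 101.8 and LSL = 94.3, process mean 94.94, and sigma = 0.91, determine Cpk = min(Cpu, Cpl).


Cpu = (USL - mean) / (3*sigma) = (101.8 - 94.94) / (3*0.91) = 2.5128
Cpl = (mean - LSL) / (3*sigma) = (94.94 - 94.3) / (3*0.91) = 0.2344
Cpk = min(Cpu, Cpl) = 0.2344

0.2344


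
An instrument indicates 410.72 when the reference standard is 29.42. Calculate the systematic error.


Systematic error = measured - true
= 410.72 - 29.42
= 381.3000

381.3000


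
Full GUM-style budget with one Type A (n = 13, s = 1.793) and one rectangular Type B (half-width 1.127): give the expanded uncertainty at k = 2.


u_A = s / sqrt(n) = 1.793 / sqrt(13) = 0.49728873
u_B = half_width / sqrt(3) = 1.127 / sqrt(3) = 0.65067375
uc = sqrt(u_A^2 + u_B^2) = sqrt(0.49728873^2 + 0.65067375^2) = 0.81894591
U = k * uc = 2 * 0.81894591
U = 1.6379

1.6379


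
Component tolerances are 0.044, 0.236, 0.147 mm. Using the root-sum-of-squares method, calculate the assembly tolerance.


RSS = sqrt(0.044^2 + 0.236^2 + 0.147^2)
= sqrt(0.079241)
= 0.2815

0.2815


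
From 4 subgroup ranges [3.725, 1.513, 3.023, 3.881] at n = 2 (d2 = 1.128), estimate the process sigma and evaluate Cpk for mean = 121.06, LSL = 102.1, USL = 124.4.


R_bar = (3.725 + 1.513 + 3.023 + 3.881) / 4 = 3.0355
sigma = R_bar / d2 = 3.0355 / 1.128 = 2.6910461
Cp = (USL - LSL)/(6*sigma) = (124.4 - 102.1)/(6*2.6910461) = 1.3811
Cpu = (124.4 - 121.06)/(3*2.6910461) = 0.4137
Cpl = (121.06 - 102.1)/(3*2.6910461) = 2.3485
Cpk = min(Cpu, Cpl) = 0.4137

0.4137


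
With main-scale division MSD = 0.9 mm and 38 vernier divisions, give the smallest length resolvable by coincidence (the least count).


LC = MSD / n_div
= 0.9 / 38
= 0.0237

0.0237


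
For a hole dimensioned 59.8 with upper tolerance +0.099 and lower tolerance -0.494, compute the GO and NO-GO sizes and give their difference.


GO = nominal - lower_tol (smallest hole = maximum material condition)
GO = 59.8 - 0.494 = 59.306
NO-GO = nominal + upper_tol (largest hole = least material condition)
NO-GO = 59.8 + 0.099 = 59.899
spread = NO-GO - GO = 59.899 - 59.306 = 0.5930

0.5930


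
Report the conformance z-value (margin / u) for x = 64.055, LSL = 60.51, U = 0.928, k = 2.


u = U / k = 0.928 / 2 = 0.464
margin = |LSL - x| = |60.51 - 64.055| = 3.545
z = margin / u = 3.545 / 0.464
z = 7.6401

7.6401


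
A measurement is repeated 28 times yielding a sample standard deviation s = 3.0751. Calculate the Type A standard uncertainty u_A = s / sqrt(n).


u_A = s / sqrt(n)
u_A = 3.0751 / sqrt(28)
u_A = 3.0751 / 5.2915026
u_A = 0.5811

0.5811


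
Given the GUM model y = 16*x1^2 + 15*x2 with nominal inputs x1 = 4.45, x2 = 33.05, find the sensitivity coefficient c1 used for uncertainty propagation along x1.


y = 16*x1^2 + 15*x2
dy/dx1 = 2*16*x1
Evaluate at x1 = 4.45: c1 = 32 * 4.45
c1 = 142.4000

142.4000


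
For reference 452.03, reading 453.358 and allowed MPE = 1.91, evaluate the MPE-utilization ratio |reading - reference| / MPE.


e = indication - reference = 453.358 - 452.03 = 1.3280
|e| = 1.3280
ratio = |e| / MPE = 1.3280 / 1.91
ratio = 0.6953

0.6953


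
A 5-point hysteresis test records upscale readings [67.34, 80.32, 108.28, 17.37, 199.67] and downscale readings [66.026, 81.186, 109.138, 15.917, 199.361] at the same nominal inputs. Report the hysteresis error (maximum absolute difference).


|67.34 - 66.026| = 1.3140
|80.32 - 81.186| = 0.8660
|108.28 - 109.138| = 0.8580
|17.37 - 15.917| = 1.4530
|199.67 - 199.361| = 0.3090
hysteresis = max(diffs) = 1.4530

1.4530


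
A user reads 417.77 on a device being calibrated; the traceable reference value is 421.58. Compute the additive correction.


Correction = standard - reading
= 421.58 - 417.77
= 3.8100

3.8100


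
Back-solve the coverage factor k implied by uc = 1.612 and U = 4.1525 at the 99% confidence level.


k = U / uc
k = 4.1525 / 1.612
k = 2.576

2.576


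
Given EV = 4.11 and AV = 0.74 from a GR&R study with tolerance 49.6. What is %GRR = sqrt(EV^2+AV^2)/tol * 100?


GRR = sqrt(EV^2 + AV^2) = sqrt(4.11^2 + 0.74^2) = 4.1760867
%GRR = GRR / tol * 100 = 4.1760867 / 49.6 * 100
%GRR = 8.4195

8.4195


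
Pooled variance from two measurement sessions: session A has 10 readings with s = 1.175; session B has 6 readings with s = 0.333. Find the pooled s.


s_p = sqrt(((n1-1)*s1^2 + (n2-1)*s2^2) / (n1+n2-2))
numerator = (10-1)*1.175^2 + (6-1)*0.333^2 = 12.425625 + 0.554445 = 12.98007
denominator = 10 + 6 - 2 = 14
s_p^2 = 12.98007 / 14 = 0.92714786
s_p = sqrt(0.92714786) = 0.9629

0.9629


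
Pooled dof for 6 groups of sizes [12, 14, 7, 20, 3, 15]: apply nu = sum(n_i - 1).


nu = sum_i (n_i - 1)
nu = ((12 - 1) + (14 - 1) + (7 - 1) + (20 - 1) + (3 - 1) + (15 - 1))
nu = 11 + 13 + 6 + 19 + 2 + 14
nu = 65

65


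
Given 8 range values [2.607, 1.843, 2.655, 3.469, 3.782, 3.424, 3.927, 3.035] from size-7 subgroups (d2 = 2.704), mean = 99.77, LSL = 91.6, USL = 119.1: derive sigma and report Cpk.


R_bar = (2.607 + 1.843 + 2.655 + 3.469 + 3.782 + 3.424 + 3.927 + 3.035) / 8 = 3.09275
sigma = R_bar / d2 = 3.09275 / 2.704 = 1.1437685
Cp = (USL - LSL)/(6*sigma) = (119.1 - 91.6)/(6*1.1437685) = 4.0072
Cpu = (119.1 - 99.77)/(3*1.1437685) = 5.6334
Cpl = (99.77 - 91.6)/(3*1.1437685) = 2.3810
Cpk = min(Cpu, Cpl) = 2.3810

2.3810


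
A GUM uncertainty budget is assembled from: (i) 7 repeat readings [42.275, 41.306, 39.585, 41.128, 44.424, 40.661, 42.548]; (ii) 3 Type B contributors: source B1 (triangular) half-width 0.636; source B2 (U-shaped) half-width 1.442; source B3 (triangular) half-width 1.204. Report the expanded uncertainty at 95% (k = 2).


mean = (42.275 + 41.306 + 39.585 + 41.128 + 44.424 + 40.661 + 42.548) / 7 = 41.70385714
s = sqrt(sum((x - mean)^2)/(n-1)) = 1.5548294
u_A = s / sqrt(n) = 1.5548294 / sqrt(7) = 0.58767027
u_B1 = 0.636 / sqrt(6) = 0.25964591
u_B2 = 1.442 / sqrt(2) = 1.019648
u_B3 = 1.204 / sqrt(6) = 0.49153094
uc = sqrt(0.58767027^2 + 0.25964591^2 + 1.019648^2 + 0.49153094^2) = 1.3015595
U = k * uc = 2 * 1.3015595
U = 2.6031

2.6031


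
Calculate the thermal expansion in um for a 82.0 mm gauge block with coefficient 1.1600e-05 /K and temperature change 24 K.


dL = L * alpha * dT
= 82.0 * 1.1600e-05 * 24
= 0.0228288 mm
dL_um = 0.0228288 * 1000 = 22.8288 um

22.8288


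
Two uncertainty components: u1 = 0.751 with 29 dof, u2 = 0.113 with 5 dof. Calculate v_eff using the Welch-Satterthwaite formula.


uc = sqrt(u1^2 + u2^2) = sqrt(0.751^2 + 0.113^2) = 0.75945375
v_eff = uc^4 / (u1^4/v1 + u2^4/v2)
= 0.75945375^4 / (0.751^4/29 + 0.113^4/5)
= 0.33266363 / 0.011001476
v_eff = 30.2381

30.2381


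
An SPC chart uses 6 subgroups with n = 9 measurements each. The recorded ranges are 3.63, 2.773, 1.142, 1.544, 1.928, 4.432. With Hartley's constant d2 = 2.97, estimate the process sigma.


R_bar = (3.63 + 2.773 + 1.142 + 1.544 + 1.928 + 4.432) / 6
R_bar = 15.449 / 6 = 2.5748333
sigma_hat = R_bar / d2 = 2.5748333 / 2.97 = 0.8669

0.8669


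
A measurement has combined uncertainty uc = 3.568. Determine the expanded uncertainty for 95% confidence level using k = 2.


U = k * uc
U = 2 * 3.568
U = 7.1360

7.1360


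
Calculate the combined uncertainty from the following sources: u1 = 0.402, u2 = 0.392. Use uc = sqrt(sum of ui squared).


uc = sqrt(0.402^2 + 0.392^2)
uc = sqrt(0.315268)
uc = 0.5615

0.5615


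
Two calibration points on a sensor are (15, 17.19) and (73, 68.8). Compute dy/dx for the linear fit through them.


slope = (y2 - y1) / (x2 - x1)
= (68.8 - 17.19) / (73 - 15)
= 51.6100 / 58
= 0.8898

0.8898


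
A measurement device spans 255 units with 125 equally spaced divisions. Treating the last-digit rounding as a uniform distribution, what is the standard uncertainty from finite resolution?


resolution = range / divisions
resolution = 255 / 125 = 2.04
u_res = resolution / (2*sqrt(3))
u_res = 2.04 / 3.4641016
u_res = 0.5889

0.5889


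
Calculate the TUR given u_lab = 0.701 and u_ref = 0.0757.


TUR = u_lab / u_ref
= 0.701 / 0.0757
= 9.2602

9.2602


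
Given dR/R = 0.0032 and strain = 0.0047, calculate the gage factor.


GF = (dR/R) / epsilon
= 0.0032 / 0.0047
= 0.6809

0.6809


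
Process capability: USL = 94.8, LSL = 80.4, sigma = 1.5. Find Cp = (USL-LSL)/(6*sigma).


Cp = (USL - LSL) / (6 * sigma)
= (94.8 - 80.4) / (6 * 1.5)
= 14.4000 / 9.0000
= 1.6000

1.6000


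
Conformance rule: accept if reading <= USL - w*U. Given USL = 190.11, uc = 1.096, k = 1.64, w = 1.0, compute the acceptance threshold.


U = k * uc = 1.64 * 1.096 = 1.79744
guard band g = w * U = 1.0 * 1.79744 = 1.79744
AL = USL - g = 190.11 - 1.79744
AL = 188.3126

188.3126


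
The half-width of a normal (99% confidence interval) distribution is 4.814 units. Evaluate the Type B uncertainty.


u_B = half_width / 2.576
u_B = 4.814 / 2.576
u_B = 1.8688

1.8688


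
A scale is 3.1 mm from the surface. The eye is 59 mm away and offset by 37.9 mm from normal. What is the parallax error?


error = h * offset / d
= 3.1 * 37.9 / 59
= 1.9914

1.9914


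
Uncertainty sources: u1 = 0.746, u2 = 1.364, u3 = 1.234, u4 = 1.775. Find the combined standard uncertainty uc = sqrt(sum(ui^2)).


uc = sqrt(0.746^2 + 1.364^2 + 1.234^2 + 1.775^2)
uc = sqrt(7.090393)
uc = 2.6628

2.6628


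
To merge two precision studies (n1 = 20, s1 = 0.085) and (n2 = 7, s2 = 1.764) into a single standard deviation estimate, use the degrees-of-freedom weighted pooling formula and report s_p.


s_p = sqrt(((n1-1)*s1^2 + (n2-1)*s2^2) / (n1+n2-2))
numerator = (20-1)*0.085^2 + (7-1)*1.764^2 = 0.137275 + 18.670176 = 18.807451
denominator = 20 + 7 - 2 = 25
s_p^2 = 18.807451 / 25 = 0.75229804
s_p = sqrt(0.75229804) = 0.8674

0.8674


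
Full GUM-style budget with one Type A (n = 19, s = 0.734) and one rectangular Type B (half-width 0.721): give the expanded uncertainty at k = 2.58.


u_A = s / sqrt(n) = 0.734 / sqrt(19) = 0.16839115
u_B = half_width / sqrt(3) = 0.721 / sqrt(3) = 0.41626954
uc = sqrt(u_A^2 + u_B^2) = sqrt(0.16839115^2 + 0.41626954^2) = 0.44903887
U = k * uc = 2.58 * 0.44903887
U = 1.1585

1.1585


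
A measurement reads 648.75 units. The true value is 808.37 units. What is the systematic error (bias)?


Systematic error = measured - true
= 648.75 - 808.37
= -159.6200

-159.6200


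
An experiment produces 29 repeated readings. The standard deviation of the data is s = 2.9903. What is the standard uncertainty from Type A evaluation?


u_A = s / sqrt(n)
u_A = 2.9903 / sqrt(29)
u_A = 2.9903 / 5.3851648
u_A = 0.5553

0.5553


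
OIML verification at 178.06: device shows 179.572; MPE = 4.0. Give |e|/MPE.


e = indication - reference = 179.572 - 178.06 = 1.5120
|e| = 1.5120
ratio = |e| / MPE = 1.5120 / 4.0
ratio = 0.3780

0.3780


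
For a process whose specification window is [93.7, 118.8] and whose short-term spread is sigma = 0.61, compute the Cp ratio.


Cp = (USL - LSL) / (6 * sigma)
= (118.8 - 93.7) / (6 * 0.61)
= 25.1000 / 3.6600
= 6.8579

6.8579


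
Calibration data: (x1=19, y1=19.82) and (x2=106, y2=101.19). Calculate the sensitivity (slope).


slope = (y2 - y1) / (x2 - x1)
= (101.19 - 19.82) / (106 - 19)
= 81.3700 / 87
= 0.9353

0.9353


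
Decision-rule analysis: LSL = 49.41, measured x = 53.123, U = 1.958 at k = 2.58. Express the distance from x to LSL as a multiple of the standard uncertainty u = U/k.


u = U / k = 1.958 / 2.58 = 0.75891473
margin = |LSL - x| = |49.41 - 53.123| = 3.713
z = margin / u = 3.713 / 0.75891473
z = 4.8925

4.8925


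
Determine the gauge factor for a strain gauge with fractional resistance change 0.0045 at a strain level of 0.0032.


GF = (dR/R) / epsilon
= 0.0045 / 0.0032
= 1.4062

1.4062


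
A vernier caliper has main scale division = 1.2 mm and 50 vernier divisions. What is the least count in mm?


LC = MSD / n_div
= 1.2 / 50
= 0.0240

0.0240


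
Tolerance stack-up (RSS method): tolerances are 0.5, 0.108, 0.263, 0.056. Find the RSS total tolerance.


RSS = sqrt(0.5^2 + 0.108^2 + 0.263^2 + 0.056^2)
= sqrt(0.333969)
= 0.5779

0.5779


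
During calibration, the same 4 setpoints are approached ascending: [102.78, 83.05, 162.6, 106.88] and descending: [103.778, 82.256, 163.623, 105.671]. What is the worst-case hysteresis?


|102.78 - 103.778| = 0.9980
|83.05 - 82.256| = 0.7940
|162.6 - 163.623| = 1.0230
|106.88 - 105.671| = 1.2090
hysteresis = max(diffs) = 1.2090

1.2090


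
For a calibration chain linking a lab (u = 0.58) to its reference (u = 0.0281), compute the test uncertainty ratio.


TUR = u_lab / u_ref
= 0.58 / 0.0281
= 20.6406

20.6406


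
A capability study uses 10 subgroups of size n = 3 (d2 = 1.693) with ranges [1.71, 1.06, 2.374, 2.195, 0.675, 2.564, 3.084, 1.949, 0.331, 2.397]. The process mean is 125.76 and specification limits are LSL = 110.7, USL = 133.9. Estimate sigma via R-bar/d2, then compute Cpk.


R_bar = (1.71 + 1.06 + 2.374 + 2.195 + 0.675 + 2.564 + 3.084 + 1.949 + 0.331 + 2.397) / 10 = 1.8339
sigma = R_bar / d2 = 1.8339 / 1.693 = 1.083225
Cp = (USL - LSL)/(6*sigma) = (133.9 - 110.7)/(6*1.083225) = 3.5696
Cpu = (133.9 - 125.76)/(3*1.083225) = 2.5049
Cpl = (125.76 - 110.7)/(3*1.083225) = 4.6343
Cpk = min(Cpu, Cpl) = 2.5049

2.5049


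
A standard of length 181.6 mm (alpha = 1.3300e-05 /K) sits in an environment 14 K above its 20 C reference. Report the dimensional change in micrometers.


dL = L * alpha * dT
= 181.6 * 1.3300e-05 * 14
= 0.0338139 mm
dL_um = 0.0338139 * 1000 = 33.8139 um

33.8139


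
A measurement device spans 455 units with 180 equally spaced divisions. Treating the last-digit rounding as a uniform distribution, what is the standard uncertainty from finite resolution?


resolution = range / divisions
resolution = 455 / 180 = 2.5277778
u_res = resolution / (2*sqrt(3))
u_res = 2.5277778 / 3.4641016
u_res = 0.7297

0.7297


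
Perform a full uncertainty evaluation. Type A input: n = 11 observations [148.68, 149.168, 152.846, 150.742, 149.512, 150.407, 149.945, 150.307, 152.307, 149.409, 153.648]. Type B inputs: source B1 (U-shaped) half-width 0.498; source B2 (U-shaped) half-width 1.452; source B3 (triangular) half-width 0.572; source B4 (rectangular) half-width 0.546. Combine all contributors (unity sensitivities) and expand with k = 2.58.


mean = (148.68 + 149.168 + 152.846 + 150.742 + 149.512 + 150.407 + 149.945 + 150.307 + 152.307 + 149.409 + 153.648) / 11 = 150.6337273
s = sqrt(sum((x - mean)^2)/(n-1)) = 1.6170248
u_A = s / sqrt(n) = 1.6170248 / sqrt(11) = 0.48755132
u_B1 = 0.498 / sqrt(2) = 0.35213918
u_B2 = 1.452 / sqrt(2) = 1.026719
u_B3 = 0.572 / sqrt(6) = 0.23351802
u_B4 = 0.546 / sqrt(3) = 0.31523325
uc = sqrt(0.48755132^2 + 0.35213918^2 + 1.026719^2 + 0.23351802^2 + 0.31523325^2) = 1.2529018
U = k * uc = 2.58 * 1.2529018
U = 3.2325

3.2325


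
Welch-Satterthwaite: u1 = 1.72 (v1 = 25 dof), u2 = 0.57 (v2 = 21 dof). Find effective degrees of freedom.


uc = sqrt(u1^2 + u2^2) = sqrt(1.72^2 + 0.57^2) = 1.8119879
v_eff = uc^4 / (u1^4/v1 + u2^4/v2)
= 1.8119879^4 / (1.72^4/25 + 0.57^4/21)
= 10.78006 / 0.35511189
v_eff = 30.3568

30.3568


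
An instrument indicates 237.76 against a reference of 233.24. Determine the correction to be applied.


Correction = standard - reading
= 233.24 - 237.76
= -4.5200

-4.5200


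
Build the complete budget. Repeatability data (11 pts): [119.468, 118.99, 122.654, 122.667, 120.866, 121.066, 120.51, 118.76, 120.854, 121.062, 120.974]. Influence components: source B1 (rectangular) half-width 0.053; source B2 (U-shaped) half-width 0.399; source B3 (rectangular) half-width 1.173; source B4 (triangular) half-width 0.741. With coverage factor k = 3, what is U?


mean = (119.468 + 118.99 + 122.654 + 122.667 + 120.866 + 121.066 + 120.51 + 118.76 + 120.854 + 121.062 + 120.974) / 11 = 120.7155455
s = sqrt(sum((x - mean)^2)/(n-1)) = 1.2774004
u_A = s / sqrt(n) = 1.2774004 / sqrt(11) = 0.38515071
u_B1 = 0.053 / sqrt(3) = 0.030599564
u_B2 = 0.399 / sqrt(2) = 0.28213561
u_B3 = 1.173 / sqrt(3) = 0.67723187
u_B4 = 0.741 / sqrt(6) = 0.30251198
uc = sqrt(0.38515071^2 + 0.030599564^2 + 0.28213561^2 + 0.67723187^2 + 0.30251198^2) = 0.88262926
U = k * uc = 3 * 0.88262926
U = 2.6479

2.6479


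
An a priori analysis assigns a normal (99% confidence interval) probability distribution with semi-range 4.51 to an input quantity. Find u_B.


u_B = half_width / 2.576
u_B = 4.51 / 2.576
u_B = 1.7508

1.7508


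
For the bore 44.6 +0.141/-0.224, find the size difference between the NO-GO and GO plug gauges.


GO = nominal - lower_tol (smallest hole = maximum material condition)
GO = 44.6 - 0.224 = 44.376
NO-GO = nominal + upper_tol (largest hole = least material condition)
NO-GO = 44.6 + 0.141 = 44.741
spread = NO-GO - GO = 44.741 - 44.376 = 0.3650

0.3650


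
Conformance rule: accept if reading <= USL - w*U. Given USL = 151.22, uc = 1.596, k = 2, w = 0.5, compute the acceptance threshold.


U = k * uc = 2 * 1.596 = 3.192
guard band g = w * U = 0.5 * 3.192 = 1.596
AL = USL - g = 151.22 - 1.596
AL = 149.6240

149.6240


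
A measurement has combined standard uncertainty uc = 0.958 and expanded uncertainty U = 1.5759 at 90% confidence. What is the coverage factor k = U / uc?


k = U / uc
k = 1.5759 / 0.958
k = 1.645

1.645


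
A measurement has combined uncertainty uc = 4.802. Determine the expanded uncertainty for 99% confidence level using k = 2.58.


U = k * uc
U = 2.58 * 4.802
U = 12.3892

12.3892


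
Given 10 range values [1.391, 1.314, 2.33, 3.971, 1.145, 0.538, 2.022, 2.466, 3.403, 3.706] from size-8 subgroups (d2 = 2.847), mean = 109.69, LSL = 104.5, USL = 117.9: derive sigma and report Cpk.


R_bar = (1.391 + 1.314 + 2.33 + 3.971 + 1.145 + 0.538 + 2.022 + 2.466 + 3.403 + 3.706) / 10 = 2.2286
sigma = R_bar / d2 = 2.2286 / 2.847 = 0.7827889
Cp = (USL - LSL)/(6*sigma) = (117.9 - 104.5)/(6*0.7827889) = 2.8530
Cpu = (117.9 - 109.69)/(3*0.7827889) = 3.4960
Cpl = (109.69 - 104.5)/(3*0.7827889) = 2.2100
Cpk = min(Cpu, Cpl) = 2.2100

2.2100


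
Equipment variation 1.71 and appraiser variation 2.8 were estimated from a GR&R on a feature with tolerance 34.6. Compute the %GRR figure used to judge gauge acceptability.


GRR = sqrt(EV^2 + AV^2) = sqrt(1.71^2 + 2.8^2) = 3.2808688
%GRR = GRR / tol * 100 = 3.2808688 / 34.6 * 100
%GRR = 9.4823

9.4823


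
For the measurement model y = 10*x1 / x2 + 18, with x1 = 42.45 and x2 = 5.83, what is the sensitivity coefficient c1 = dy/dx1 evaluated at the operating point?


y = 10*x1 / x2 + 18
dy/dx1 = 10/x2
Evaluate at x2 = 5.83: c1 = 10 / 5.83
c1 = 1.7153

1.7153


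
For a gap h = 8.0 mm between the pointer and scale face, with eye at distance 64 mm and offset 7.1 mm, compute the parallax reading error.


error = h * offset / d
= 8.0 * 7.1 / 64
= 0.8875

0.8875


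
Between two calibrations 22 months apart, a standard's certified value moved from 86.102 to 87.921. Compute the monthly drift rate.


rate = (v2 - v1) / months
= (87.921 - 86.102) / 22
= 1.8190 / 22
= 0.0827

0.0827


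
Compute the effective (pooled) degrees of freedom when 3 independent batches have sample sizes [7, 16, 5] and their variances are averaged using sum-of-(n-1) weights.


nu = sum_i (n_i - 1)
nu = ((7 - 1) + (16 - 1) + (5 - 1))
nu = 6 + 15 + 4
nu = 25

25


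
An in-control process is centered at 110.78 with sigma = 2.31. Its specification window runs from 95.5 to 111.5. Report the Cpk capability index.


Cpu = (USL - mean) / (3*sigma) = (111.5 - 110.78) / (3*2.31) = 0.1039
Cpl = (mean - LSL) / (3*sigma) = (110.78 - 95.5) / (3*2.31) = 2.2049
Cpk = min(Cpu, Cpl) = 0.1039

0.1039


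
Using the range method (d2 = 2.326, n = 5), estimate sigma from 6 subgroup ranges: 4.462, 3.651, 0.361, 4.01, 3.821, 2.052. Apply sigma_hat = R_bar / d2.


R_bar = (4.462 + 3.651 + 0.361 + 4.01 + 3.821 + 2.052) / 6
R_bar = 18.357 / 6 = 3.0595
sigma_hat = R_bar / d2 = 3.0595 / 2.326 = 1.3153

1.3153


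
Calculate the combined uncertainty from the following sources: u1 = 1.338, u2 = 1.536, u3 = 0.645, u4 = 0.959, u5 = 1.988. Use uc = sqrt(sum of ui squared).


uc = sqrt(1.338^2 + 1.536^2 + 0.645^2 + 0.959^2 + 1.988^2)
uc = sqrt(9.43739)
uc = 3.0720

3.0720


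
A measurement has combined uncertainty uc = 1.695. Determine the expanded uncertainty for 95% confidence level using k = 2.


U = k * uc
U = 2 * 1.695
U = 3.3900

3.3900


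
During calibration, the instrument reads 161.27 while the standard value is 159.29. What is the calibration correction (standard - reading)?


Correction = standard - reading
= 159.29 - 161.27
= -1.9800

-1.9800


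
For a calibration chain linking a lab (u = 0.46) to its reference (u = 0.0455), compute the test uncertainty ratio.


TUR = u_lab / u_ref
= 0.46 / 0.0455
= 10.1099

10.1099


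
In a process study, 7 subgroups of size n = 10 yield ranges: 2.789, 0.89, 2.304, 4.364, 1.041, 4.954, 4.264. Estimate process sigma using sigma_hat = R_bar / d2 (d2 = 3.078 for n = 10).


R_bar = (2.789 + 0.89 + 2.304 + 4.364 + 1.041 + 4.954 + 4.264) / 7
R_bar = 20.606 / 7 = 2.9437143
sigma_hat = R_bar / d2 = 2.9437143 / 3.078 = 0.9564

0.9564


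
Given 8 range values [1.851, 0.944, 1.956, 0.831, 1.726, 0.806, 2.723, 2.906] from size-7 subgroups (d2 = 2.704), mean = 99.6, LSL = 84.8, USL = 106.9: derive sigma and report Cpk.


R_bar = (1.851 + 0.944 + 1.956 + 0.831 + 1.726 + 0.806 + 2.723 + 2.906) / 8 = 1.717875
sigma = R_bar / d2 = 1.717875 / 2.704 = 0.6353088
Cp = (USL - LSL)/(6*sigma) = (106.9 - 84.8)/(6*0.6353088) = 5.7977
Cpu = (106.9 - 99.6)/(3*0.6353088) = 3.8302
Cpl = (99.6 - 84.8)/(3*0.6353088) = 7.7653
Cpk = min(Cpu, Cpl) = 3.8302

3.8302


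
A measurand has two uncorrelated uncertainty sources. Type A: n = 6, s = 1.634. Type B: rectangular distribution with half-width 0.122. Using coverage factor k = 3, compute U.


u_A = s / sqrt(n) = 1.634 / sqrt(6) = 0.66707771
u_B = half_width / sqrt(3) = 0.122 / sqrt(3) = 0.070436733
uc = sqrt(u_A^2 + u_B^2) = sqrt(0.66707771^2 + 0.070436733^2) = 0.67078611
U = k * uc = 3 * 0.67078611
U = 2.0124

2.0124


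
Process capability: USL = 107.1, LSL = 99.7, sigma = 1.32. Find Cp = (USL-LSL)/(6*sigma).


Cp = (USL - LSL) / (6 * sigma)
= (107.1 - 99.7) / (6 * 1.32)
= 7.4000 / 7.9200
= 0.9343

0.9343


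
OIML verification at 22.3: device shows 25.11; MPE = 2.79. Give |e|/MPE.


e = indication - reference = 25.11 - 22.3 = 2.8100
|e| = 2.8100
ratio = |e| / MPE = 2.8100 / 2.79
ratio = 1.0072

1.0072


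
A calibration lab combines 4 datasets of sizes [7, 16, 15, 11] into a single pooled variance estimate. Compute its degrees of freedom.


nu = sum_i (n_i - 1)
nu = ((7 - 1) + (16 - 1) + (15 - 1) + (11 - 1))
nu = 6 + 15 + 14 + 10
nu = 45

45


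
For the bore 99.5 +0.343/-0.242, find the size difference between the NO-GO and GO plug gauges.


GO = nominal - lower_tol (smallest hole = maximum material condition)
GO = 99.5 - 0.242 = 99.258
NO-GO = nominal + upper_tol (largest hole = least material condition)
NO-GO = 99.5 + 0.343 = 99.843
spread = NO-GO - GO = 99.843 - 99.258 = 0.5850

0.5850


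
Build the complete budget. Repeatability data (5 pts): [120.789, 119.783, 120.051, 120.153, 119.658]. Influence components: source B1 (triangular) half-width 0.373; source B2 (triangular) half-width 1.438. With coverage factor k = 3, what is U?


mean = (120.789 + 119.783 + 120.051 + 120.153 + 119.658) / 5 = 120.0868
s = sqrt(sum((x - mean)^2)/(n-1)) = 0.44014566
u_A = s / sqrt(n) = 0.44014566 / sqrt(5) = 0.19683912
u_B1 = 0.373 / sqrt(6) = 0.15227661
u_B2 = 1.438 / sqrt(6) = 0.58706104
uc = sqrt(0.19683912^2 + 0.15227661^2 + 0.58706104^2) = 0.63763192
U = k * uc = 3 * 0.63763192
U = 1.9129

1.9129


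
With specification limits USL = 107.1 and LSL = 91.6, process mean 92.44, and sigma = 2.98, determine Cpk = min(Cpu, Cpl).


Cpu = (USL - mean) / (3*sigma) = (107.1 - 92.44) / (3*2.98) = 1.6398
Cpl = (mean - LSL) / (3*sigma) = (92.44 - 91.6) / (3*2.98) = 0.0940
Cpk = min(Cpu, Cpl) = 0.0940

0.0940


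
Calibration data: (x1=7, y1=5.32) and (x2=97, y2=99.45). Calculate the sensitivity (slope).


slope = (y2 - y1) / (x2 - x1)
= (99.45 - 5.32) / (97 - 7)
= 94.1300 / 90
= 1.0459

1.0459


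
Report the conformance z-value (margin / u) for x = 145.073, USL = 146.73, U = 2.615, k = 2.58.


u = U / k = 2.615 / 2.58 = 1.0135659
margin = |USL - x| = |146.73 - 145.073| = 1.657
z = margin / u = 1.657 / 1.0135659
z = 1.6348

1.6348


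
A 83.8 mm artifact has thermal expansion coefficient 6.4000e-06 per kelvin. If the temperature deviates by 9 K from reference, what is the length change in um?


dL = L * alpha * dT
= 83.8 * 6.4000e-06 * 9
= 0.0048269 mm
dL_um = 0.0048269 * 1000 = 4.8269 um

4.8269


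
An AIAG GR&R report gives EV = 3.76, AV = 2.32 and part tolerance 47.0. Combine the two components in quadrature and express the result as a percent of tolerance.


GRR = sqrt(EV^2 + AV^2) = sqrt(3.76^2 + 2.32^2) = 4.4181444
%GRR = GRR / tol * 100 = 4.4181444 / 47.0 * 100
%GRR = 9.4003

9.4003


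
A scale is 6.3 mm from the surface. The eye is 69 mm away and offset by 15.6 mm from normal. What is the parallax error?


error = h * offset / d
= 6.3 * 15.6 / 69
= 1.4243

1.4243


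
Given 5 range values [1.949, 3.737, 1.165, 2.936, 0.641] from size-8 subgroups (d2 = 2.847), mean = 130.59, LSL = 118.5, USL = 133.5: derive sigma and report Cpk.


R_bar = (1.949 + 3.737 + 1.165 + 2.936 + 0.641) / 5 = 2.0856
sigma = R_bar / d2 = 2.0856 / 2.847 = 0.73256059
Cp = (USL - LSL)/(6*sigma) = (133.5 - 118.5)/(6*0.73256059) = 3.4127
Cpu = (133.5 - 130.59)/(3*0.73256059) = 1.3241
Cpl = (130.59 - 118.5)/(3*0.73256059) = 5.5013
Cpk = min(Cpu, Cpl) = 1.3241

1.3241


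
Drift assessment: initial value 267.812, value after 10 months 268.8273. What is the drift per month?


rate = (v2 - v1) / months
= (268.8273 - 267.812) / 10
= 1.0153 / 10
= 0.1015

0.1015


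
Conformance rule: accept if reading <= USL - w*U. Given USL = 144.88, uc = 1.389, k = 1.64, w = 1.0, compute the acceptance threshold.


U = k * uc = 1.64 * 1.389 = 2.27796
guard band g = w * U = 1.0 * 2.27796 = 2.27796
AL = USL - g = 144.88 - 2.27796
AL = 142.6020

142.6020


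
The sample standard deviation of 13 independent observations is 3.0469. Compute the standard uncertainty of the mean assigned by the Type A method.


u_A = s / sqrt(n)
u_A = 3.0469 / sqrt(13)
u_A = 3.0469 / 3.6055513
u_A = 0.8451

0.8451


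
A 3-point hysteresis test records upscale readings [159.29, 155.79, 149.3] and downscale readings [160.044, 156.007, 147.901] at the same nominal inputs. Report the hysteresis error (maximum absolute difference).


|159.29 - 160.044| = 0.7540
|155.79 - 156.007| = 0.2170
|149.3 - 147.901| = 1.3990
hysteresis = max(diffs) = 1.3990

1.3990


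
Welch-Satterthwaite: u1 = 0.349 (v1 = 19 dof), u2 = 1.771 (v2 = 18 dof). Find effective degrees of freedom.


uc = sqrt(u1^2 + u2^2) = sqrt(0.349^2 + 1.771^2) = 1.8050601
v_eff = uc^4 / (u1^4/v1 + u2^4/v2)
= 1.8050601^4 / (0.349^4/19 + 1.771^4/18)
= 10.616141 / 0.54729538
v_eff = 19.3975

19.3975


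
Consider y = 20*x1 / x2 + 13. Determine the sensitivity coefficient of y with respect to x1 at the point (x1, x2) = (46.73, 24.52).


y = 20*x1 / x2 + 13
dy/dx1 = 20/x2
Evaluate at x2 = 24.52: c1 = 20 / 24.52
c1 = 0.8157

0.8157


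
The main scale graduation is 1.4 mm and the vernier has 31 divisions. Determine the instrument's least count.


LC = MSD / n_div
= 1.4 / 31
= 0.0452

0.0452


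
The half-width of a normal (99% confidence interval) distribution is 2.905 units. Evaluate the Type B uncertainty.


u_B = half_width / 2.576
u_B = 2.905 / 2.576
u_B = 1.1277

1.1277


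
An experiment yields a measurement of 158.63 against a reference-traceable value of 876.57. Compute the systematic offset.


Systematic error = measured - true
= 158.63 - 876.57
= -717.9400

-717.9400


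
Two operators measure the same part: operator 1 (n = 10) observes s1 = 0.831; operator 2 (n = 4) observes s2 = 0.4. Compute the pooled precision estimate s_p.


s_p = sqrt(((n1-1)*s1^2 + (n2-1)*s2^2) / (n1+n2-2))
numerator = (10-1)*0.831^2 + (4-1)*0.4^2 = 6.215049 + 0.48 = 6.695049
denominator = 10 + 4 - 2 = 12
s_p^2 = 6.695049 / 12 = 0.55792075
s_p = sqrt(0.55792075) = 0.7469

0.7469


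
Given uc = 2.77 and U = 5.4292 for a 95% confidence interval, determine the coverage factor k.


k = U / uc
k = 5.4292 / 2.77
k = 1.96

1.96


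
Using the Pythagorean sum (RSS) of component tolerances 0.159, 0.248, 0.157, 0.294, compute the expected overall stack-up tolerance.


RSS = sqrt(0.159^2 + 0.248^2 + 0.157^2 + 0.294^2)
= sqrt(0.19787)
= 0.4448

0.4448


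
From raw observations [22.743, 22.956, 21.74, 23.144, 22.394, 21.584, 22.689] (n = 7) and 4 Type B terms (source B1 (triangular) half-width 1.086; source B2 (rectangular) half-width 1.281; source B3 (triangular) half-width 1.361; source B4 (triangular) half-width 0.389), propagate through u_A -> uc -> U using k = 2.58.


mean = (22.743 + 22.956 + 21.74 + 23.144 + 22.394 + 21.584 + 22.689) / 7 = 22.46428571
s = sqrt(sum((x - mean)^2)/(n-1)) = 0.59671398
u_A = s / sqrt(n) = 0.59671398 / sqrt(7) = 0.22553668
u_B1 = 1.086 / sqrt(6) = 0.44335764
u_B2 = 1.281 / sqrt(3) = 0.73958569
u_B3 = 1.361 / sqrt(6) = 0.55562592
u_B4 = 0.389 / sqrt(6) = 0.15880858
uc = sqrt(0.22553668^2 + 0.44335764^2 + 0.73958569^2 + 0.55562592^2 + 0.15880858^2) = 1.062243
U = k * uc = 2.58 * 1.062243
U = 2.7406

2.7406


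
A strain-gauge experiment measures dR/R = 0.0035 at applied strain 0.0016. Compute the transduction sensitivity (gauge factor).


GF = (dR/R) / epsilon
= 0.0035 / 0.0016
= 2.1875

2.1875


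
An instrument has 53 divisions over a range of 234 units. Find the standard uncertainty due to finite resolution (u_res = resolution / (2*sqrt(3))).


resolution = range / divisions
resolution = 234 / 53 = 4.4150943
u_res = resolution / (2*sqrt(3))
u_res = 4.4150943 / 3.4641016
u_res = 1.2745

1.2745


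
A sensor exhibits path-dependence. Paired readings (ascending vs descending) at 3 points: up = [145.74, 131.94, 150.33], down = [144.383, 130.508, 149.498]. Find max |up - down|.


|145.74 - 144.383| = 1.3570
|131.94 - 130.508| = 1.4320
|150.33 - 149.498| = 0.8320
hysteresis = max(diffs) = 1.4320

1.4320


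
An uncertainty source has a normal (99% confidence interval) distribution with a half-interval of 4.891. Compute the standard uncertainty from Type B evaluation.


u_B = half_width / 2.576
u_B = 4.891 / 2.576
u_B = 1.8987

1.8987


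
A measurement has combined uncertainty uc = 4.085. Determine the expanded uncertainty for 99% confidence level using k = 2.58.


U = k * uc
U = 2.58 * 4.085
U = 10.5393

10.5393


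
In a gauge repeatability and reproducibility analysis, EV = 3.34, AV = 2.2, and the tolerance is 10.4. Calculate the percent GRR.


GRR = sqrt(EV^2 + AV^2) = sqrt(3.34^2 + 2.2^2) = 3.99945
%GRR = GRR / tol * 100 = 3.99945 / 10.4 * 100
%GRR = 38.4562

38.4562


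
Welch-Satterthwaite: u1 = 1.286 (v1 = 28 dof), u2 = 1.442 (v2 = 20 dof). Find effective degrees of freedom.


uc = sqrt(u1^2 + u2^2) = sqrt(1.286^2 + 1.442^2) = 1.9321387
v_eff = uc^4 / (u1^4/v1 + u2^4/v2)
= 1.9321387^4 / (1.286^4/28 + 1.442^4/20)
= 13.936483 / 0.31386778
v_eff = 44.4024

44.4024


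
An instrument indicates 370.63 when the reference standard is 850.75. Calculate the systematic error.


Systematic error = measured - true
= 370.63 - 850.75
= -480.1200

-480.1200


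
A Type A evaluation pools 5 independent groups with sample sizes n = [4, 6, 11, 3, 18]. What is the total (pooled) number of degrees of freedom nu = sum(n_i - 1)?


nu = sum_i (n_i - 1)
nu = ((4 - 1) + (6 - 1) + (11 - 1) + (3 - 1) + (18 - 1))
nu = 3 + 5 + 10 + 2 + 17
nu = 37

37


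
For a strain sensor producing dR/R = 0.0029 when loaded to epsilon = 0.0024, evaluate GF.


GF = (dR/R) / epsilon
= 0.0029 / 0.0024
= 1.2083

1.2083


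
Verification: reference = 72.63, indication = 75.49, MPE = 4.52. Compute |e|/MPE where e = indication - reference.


e = indication - reference = 75.49 - 72.63 = 2.8600
|e| = 2.8600
ratio = |e| / MPE = 2.8600 / 4.52
ratio = 0.6327

0.6327


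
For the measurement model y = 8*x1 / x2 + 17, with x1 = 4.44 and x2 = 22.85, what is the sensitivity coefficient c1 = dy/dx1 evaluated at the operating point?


y = 8*x1 / x2 + 17
dy/dx1 = 8/x2
Evaluate at x2 = 22.85: c1 = 8 / 22.85
c1 = 0.3501

0.3501


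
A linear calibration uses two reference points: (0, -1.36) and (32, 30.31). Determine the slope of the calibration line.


slope = (y2 - y1) / (x2 - x1)
= (30.31 - -1.36) / (32 - 0)
= 31.6700 / 32
= 0.9897

0.9897


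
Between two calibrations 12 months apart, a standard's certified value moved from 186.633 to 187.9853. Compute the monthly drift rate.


rate = (v2 - v1) / months
= (187.9853 - 186.633) / 12
= 1.3523 / 12
= 0.1127

0.1127
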